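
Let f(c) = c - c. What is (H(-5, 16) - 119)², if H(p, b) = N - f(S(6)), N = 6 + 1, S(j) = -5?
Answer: 12544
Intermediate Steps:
N = 7
f(c) = 0
H(p, b) = 7 (H(p, b) = 7 - 1*0 = 7 + 0 = 7)
(H(-5, 16) - 119)² = (7 - 119)² = (-112)² = 12544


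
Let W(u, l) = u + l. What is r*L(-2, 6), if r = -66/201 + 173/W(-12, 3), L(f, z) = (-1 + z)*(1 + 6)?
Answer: -412615/603 ≈ -684.27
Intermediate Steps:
W(u, l) = l + u
L(f, z) = -7 + 7*z (L(f, z) = (-1 + z)*7 = -7 + 7*z)
r = -11789/603 (r = -66/201 + 173/(3 - 12) = -66*1/201 + 173/(-9) = -22/67 + 173*(-⅑) = -22/67 - 173/9 = -11789/603 ≈ -19.551)
r*L(-2, 6) = -11789*(-7 + 7*6)/603 = -11789*(-7 + 42)/603 = -11789/603*35 = -412615/603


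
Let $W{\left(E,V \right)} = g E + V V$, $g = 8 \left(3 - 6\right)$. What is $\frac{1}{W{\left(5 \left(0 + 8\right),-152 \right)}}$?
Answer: $\frac{1}{22144} \approx 4.5159 \cdot 10^{-5}$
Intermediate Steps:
$g = -24$ ($g = 8 \left(-3\right) = -24$)
$W{\left(E,V \right)} = V^{2} - 24 E$ ($W{\left(E,V \right)} = - 24 E + V V = - 24 E + V^{2} = V^{2} - 24 E$)
$\frac{1}{W{\left(5 \left(0 + 8\right),-152 \right)}} = \frac{1}{\left(-152\right)^{2} - 24 \cdot 5 \left(0 + 8\right)} = \frac{1}{23104 - 24 \cdot 5 \cdot 8} = \frac{1}{23104 - 960} = \frac{1}{22144}$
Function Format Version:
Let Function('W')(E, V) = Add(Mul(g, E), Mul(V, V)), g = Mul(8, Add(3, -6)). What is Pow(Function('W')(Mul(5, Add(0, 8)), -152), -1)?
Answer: Rational(1, 22144) ≈ 4.5159e-5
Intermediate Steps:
g = -24 (g = Mul(8, -3) = -24)
Function('W')(E, V) = Add(Pow(V, 2), Mul(-24, E)) (Function('W')(E, V) = Add(Mul(-24, E), Mul(V, V)) = Add(Mul(-24, E), Pow(V, 2)) = Add(Pow(V, 2), Mul(-24, E)))
Pow(Function('W')(Mul(5, Add(0, 8)), -152), -1) = Pow(Add(Pow(-152, 2), Mul(-24, Mul(5, Add(0, 8)))), -1) = Pow(Add(23104, Mul(-24, Mul(5, 8))), -1) = Pow(Add(23104, Mul(-24, 40)), -1) = Pow(Add(23104, -960), -1) = Pow(22144, -1) = Rational(1, 22144)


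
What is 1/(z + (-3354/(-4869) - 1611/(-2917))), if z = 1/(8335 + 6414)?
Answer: 69826057959/86667778682 ≈ 0.80567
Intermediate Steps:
z = 1/14749 ≈ 6.7801e-5
1/(z + (-3354/(-4869) - 1611/(-2917))) = 1/(1/14749 + (-3354/(-4869) - 1611/(-2917))) = 1/(1/14749 + (-3354*(-1/4869) - 1611*(-1/2917))) = 1/(1/14749 + (1118/1623 + 1611/2917)) = 1/(1/14749 + 5875859/4734291) = 1/(86667778682/69826057959) = 69826057959/86667778682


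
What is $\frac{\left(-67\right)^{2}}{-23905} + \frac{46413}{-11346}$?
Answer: $- \frac{386811653}{90408710} \approx -4.2785$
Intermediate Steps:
$\frac{\left(-67\right)^{2}}{-23905} + \frac{46413}{-11346} = 4489 \left(- \frac{1}{23905}\right) + 46413 \left(- \frac{1}{11346}\right) = - \frac{4489}{23905} - \frac{15471}{3782} = - \frac{386811653}{90408710}$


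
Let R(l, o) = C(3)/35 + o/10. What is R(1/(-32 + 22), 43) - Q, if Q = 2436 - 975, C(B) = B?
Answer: -101963/70 ≈ -1456.6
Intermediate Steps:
Q = 1461
R(l, o) = 3/35 + o/10
R(1/(-32 + 22), 43) - Q = (3/35 + (⅒)*43) - 1*1461 = (3/35 + 43/10) - 1461 = 307/70 - 1461 = -101963/70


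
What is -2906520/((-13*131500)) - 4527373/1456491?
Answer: -175311196109/124493568225 ≈ -1.4082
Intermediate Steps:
-2906520/((-13*131500)) - 4527373/1456491 = -2906520/(-1709500) - 4527373*1/1456491 = -2906520*(-1/1709500) - 4527373/1456491 = 145326/85475 - 4527373/1456491 = -175311196109/124493568225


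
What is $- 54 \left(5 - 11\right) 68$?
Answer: $22032$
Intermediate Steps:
$- 54 \left(5 - 11\right) 68 = \left(-54\right) \left(-6\right) 68 = 324 \cdot 68 = 22032$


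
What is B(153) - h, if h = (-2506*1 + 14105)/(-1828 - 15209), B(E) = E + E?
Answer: 5224921/17037 ≈ 306.68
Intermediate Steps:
B(E) = 2*E
h = -11599/17037 (h = (-2506 + 14105)/(-17037) = 11599*(-1/17037) = -11599/17037 ≈ -0.68081)
B(153) - h = 2*153 - 1*(-11599/17037) = 306 + 11599/17037 = 5224921/17037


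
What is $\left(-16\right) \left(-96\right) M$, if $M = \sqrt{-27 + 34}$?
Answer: $1536 \sqrt{7} \approx 4063.9$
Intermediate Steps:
$M = \sqrt{7} \approx 2.6458$
$\left(-16\right) \left(-96\right) M = \left(-16\right) \left(-96\right) \sqrt{7} = 1536 \sqrt{7}$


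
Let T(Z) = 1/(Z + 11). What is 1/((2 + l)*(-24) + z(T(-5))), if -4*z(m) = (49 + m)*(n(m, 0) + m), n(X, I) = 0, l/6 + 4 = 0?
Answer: 144/75737 ≈ 0.0019013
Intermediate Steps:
l = -24 (l = -24 + 6*0 = -24 + 0 = -24)
T(Z) = 1/(11 + Z)
z(m) = -m*(49 + m)/4 (z(m) = -(49 + m)*(0 + m)/4 = -(49 + m)*m/4 = -m*(49 + m)/4)
1/((2 + l)*(-24) + z(T(-5))) = 1/((2 - 24)*(-24) + (-49 - 1/(11 - 5))/(4*(11 - 5))) = 1/(-22*(-24) + (¼)*(-49 - 1/6)/6) = 1/(528 + (¼)*(⅙)*(-49 - 1*⅙)) = 1/(528 + (¼)*(⅙)*(-49 - ⅙)) = 1/(528 + (¼)*(⅙)*(-295/6)) = 1/(528 - 295/144) = 1/(75737/144) = 144/75737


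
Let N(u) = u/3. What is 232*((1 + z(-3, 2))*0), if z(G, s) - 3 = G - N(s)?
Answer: 0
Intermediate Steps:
N(u) = u/3 (N(u) = u*(⅓) = u/3)
z(G, s) = 3 + G - s/3 (z(G, s) = 3 + (G - s/3) = 3 + G - s/3)
232*((1 + z(-3, 2))*0) = 232*((1 + (3 - 3 - ⅓*2))*0) = 232*((1 + (3 - 3 - ⅔))*0) = 232*((1 - ⅔)*0) = 232*((⅓)*0) = 232*0 = 0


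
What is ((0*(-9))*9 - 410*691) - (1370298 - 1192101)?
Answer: -461507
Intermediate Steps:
((0*(-9))*9 - 410*691) - (1370298 - 1192101) = (0*9 - 283310) - 1*178197 = (0 - 283310) - 178197 = -283310 - 178197 = -461507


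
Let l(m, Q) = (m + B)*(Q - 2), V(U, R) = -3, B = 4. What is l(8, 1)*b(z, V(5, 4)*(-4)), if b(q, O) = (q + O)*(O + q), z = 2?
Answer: -2352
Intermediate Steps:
l(m, Q) = (-2 + Q)*(4 + m) (l(m, Q) = (m + 4)*(Q - 2) = (4 + m)*(-2 + Q) = (-2 + Q)*(4 + m))
b(q, O) = (O + q)² (b(q, O) = (O + q)*(O + q) = (O + q)²)
l(8, 1)*b(z, V(5, 4)*(-4)) = (-8 - 2*8 + 4*1 + 1*8)*(-3*(-4) + 2)² = (-8 - 16 + 4 + 8)*(12 + 2)² = -12*14² = -12*196 = -2352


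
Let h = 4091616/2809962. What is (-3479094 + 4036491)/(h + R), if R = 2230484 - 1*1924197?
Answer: 87014688273/47814384595 ≈ 1.8198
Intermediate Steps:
R = 306287 (R = 2230484 - 1924197 = 306287)
h = 227312/156109 (h = 4091616*(1/2809962) = 227312/156109 ≈ 1.4561)
(-3479094 + 4036491)/(h + R) = (-3479094 + 4036491)/(227312/156109 + 306287) = 557397/(47814384595/156109) = 557397*(156109/47814384595) = 87014688273/47814384595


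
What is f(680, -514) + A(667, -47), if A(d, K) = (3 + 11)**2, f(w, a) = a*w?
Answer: -349324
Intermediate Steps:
A(d, K) = 196 (A(d, K) = 14**2 = 196)
f(680, -514) + A(667, -47) = -514*680 + 196 = -349520 + 196 = -349324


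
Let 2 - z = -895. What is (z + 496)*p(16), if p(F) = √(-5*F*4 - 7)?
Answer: 1393*I*√327 ≈ 25190.0*I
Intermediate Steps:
p(F) = √(-7 - 20*F) (p(F) = √(-20*F - 7) = √(-7 - 20*F))
z = 897 (z = 2 - 1*(-895) = 2 + 895 = 897)
(z + 496)*p(16) = (897 + 496)*√(-7 - 20*16) = 1393*√(-7 - 320) = 1393*√(-327) = 1393*(I*√327) = 1393*I*√327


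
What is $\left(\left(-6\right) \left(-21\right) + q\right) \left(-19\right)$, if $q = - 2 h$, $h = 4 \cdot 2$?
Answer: $-2090$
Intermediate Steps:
$h = 8$
$q = -16$ ($q = \left(-2\right) 8 = -16$)
$\left(\left(-6\right) \left(-21\right) + q\right) \left(-19\right) = \left(\left(-6\right) \left(-21\right) - 16\right) \left(-19\right) = \left(126 - 16\right) \left(-19\right) = 110 \left(-19\right) = -2090$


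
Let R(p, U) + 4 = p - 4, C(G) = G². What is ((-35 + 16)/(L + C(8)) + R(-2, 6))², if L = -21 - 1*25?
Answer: 39601/324 ≈ 122.23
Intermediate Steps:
L = -46 (L = -21 - 25 = -46)
R(p, U) = -8 + p (R(p, U) = -4 + (p - 4) = -4 + (-4 + p) = -8 + p)
((-35 + 16)/(L + C(8)) + R(-2, 6))² = ((-35 + 16)/(-46 + 8²) + (-8 - 2))² = (-19/(-46 + 64) - 10)² = (-19/18 - 10)² = (-199/18)² = 39601/324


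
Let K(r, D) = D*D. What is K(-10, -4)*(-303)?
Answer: -4848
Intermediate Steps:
K(r, D) = D²
K(-10, -4)*(-303) = (-4)²*(-303) = 16*(-303) = -4848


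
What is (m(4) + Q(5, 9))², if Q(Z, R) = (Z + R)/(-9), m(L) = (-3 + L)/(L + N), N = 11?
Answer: 4489/2025 ≈ 2.2168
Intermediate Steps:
m(L) = (-3 + L)/(11 + L) (m(L) = (-3 + L)/(L + 11) = (-3 + L)/(11 + L))
Q(Z, R) = -R/9 - Z/9 (Q(Z, R) = (R + Z)*(-⅑) = -R/9 - Z/9)
(m(4) + Q(5, 9))² = ((-3 + 4)/(11 + 4) + (-⅑*9 - ⅑*5))² = (1/15 + (-1 - 5/9))² = ((1/15)*1 - 14/9)² = (1/15 - 14/9)² = (-67/45)² = 4489/2025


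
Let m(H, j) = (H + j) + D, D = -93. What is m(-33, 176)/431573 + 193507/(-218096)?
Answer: -83501491711/94124345008 ≈ -0.88714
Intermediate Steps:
m(H, j) = -93 + H + j (m(H, j) = (H + j) - 93 = -93 + H + j)
m(-33, 176)/431573 + 193507/(-218096) = (-93 - 33 + 176)/431573 + 193507/(-218096) = 50*(1/431573) + 193507*(-1/218096) = 50/431573 - 193507/218096 = -83501491711/94124345008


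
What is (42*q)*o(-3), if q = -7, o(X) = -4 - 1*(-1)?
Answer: 882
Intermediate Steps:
o(X) = -3 (o(X) = -4 + 1 = -3)
(42*q)*o(-3) = (42*(-7))*(-3) = -294*(-3) = 882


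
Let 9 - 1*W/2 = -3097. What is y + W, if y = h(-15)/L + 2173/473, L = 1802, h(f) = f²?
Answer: 5298795523/852346 ≈ 6216.7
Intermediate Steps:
W = 6212 (W = 18 - 2*(-3097) = 18 + 6194 = 6212)
y = 4022171/852346 (y = (-15)²/1802 + 2173/473 = 225*(1/1802) + 2173*(1/473) = 225/1802 + 2173/473 = 4022171/852346 ≈ 4.7189)
y + W = 4022171/852346 + 6212 = 5298795523/852346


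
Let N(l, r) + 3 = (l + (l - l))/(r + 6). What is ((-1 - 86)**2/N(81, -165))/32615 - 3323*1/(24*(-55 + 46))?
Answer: 3345327343/218390040 ≈ 15.318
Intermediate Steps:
N(l, r) = -3 + l/(6 + r) (N(l, r) = -3 + (l + (l - l))/(r + 6) = -3 + (l + 0)/(6 + r) = -3 + l/(6 + r))
((-1 - 86)**2/N(81, -165))/32615 - 3323*1/(24*(-55 + 46)) = ((-1 - 86)**2/(((-18 + 81 - 3*(-165))/(6 - 165))))/32615 - 3323*1/(24*(-55 + 46)) = ((-87)**2/(((-18 + 81 + 495)/(-159))))*(1/32615) - 3323/((-9*24)) = (7569/((-1/159*558)))*(1/32615) - 3323/(-216) = (7569/(-186/53))*(1/32615) - 3323*(-1/216) = (7569*(-53/186))*(1/32615) + 3323/216 = -133719/62*1/32615 + 3323/216 = -133719/2022130 + 3323/216 = 3345327343/218390040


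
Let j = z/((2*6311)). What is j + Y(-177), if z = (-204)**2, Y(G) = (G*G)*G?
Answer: -34995944655/6311 ≈ -5.5452e+6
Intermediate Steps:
Y(G) = G**3 (Y(G) = G**2*G = G**3)
z = 41616
j = 20808/6311 (j = 41616/((2*6311)) = 41616/12622 = 41616*(1/12622) = 20808/6311 ≈ 3.2971)
j + Y(-177) = 20808/6311 + (-177)**3 = 20808/6311 - 5545233 = -34995944655/6311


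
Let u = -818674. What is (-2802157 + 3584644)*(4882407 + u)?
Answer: 3179818243971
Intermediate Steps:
(-2802157 + 3584644)*(4882407 + u) = (-2802157 + 3584644)*(4882407 - 818674) = 782487*4063733 = 3179818243971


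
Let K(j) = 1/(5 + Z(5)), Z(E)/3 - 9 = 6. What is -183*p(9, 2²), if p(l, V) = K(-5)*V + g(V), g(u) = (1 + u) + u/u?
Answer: -27816/25 ≈ -1112.6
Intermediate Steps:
Z(E) = 45 (Z(E) = 27 + 3*6 = 27 + 18 = 45)
g(u) = 2 + u (g(u) = (1 + u) + 1 = 2 + u)
K(j) = 1/50 (K(j) = 1/(5 + 45) = 1/50)
p(l, V) = 2 + 51*V/50 (p(l, V) = V/50 + (2 + V) = 2 + 51*V/50)
-183*p(9, 2²) = -183*(2 + (51/50)*2²) = -183*(2 + (51/50)*4) = -183*(2 + 102/25) = -183*152/25 = -27816/25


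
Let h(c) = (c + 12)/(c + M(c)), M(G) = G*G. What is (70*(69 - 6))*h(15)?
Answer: 3969/8 ≈ 496.13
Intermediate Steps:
M(G) = G²
h(c) = (12 + c)/(c + c²) (h(c) = (c + 12)/(c + c²) = (12 + c)/(c + c²))
(70*(69 - 6))*h(15) = (70*(69 - 6))*((12 + 15)/(15*(1 + 15))) = (70*63)*((1/15)*27/16) = 4410*((1/15)*(1/16)*27) = 4410*(9/80) = 3969/8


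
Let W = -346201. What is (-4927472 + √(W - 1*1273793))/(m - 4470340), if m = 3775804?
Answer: 615934/86817 - I*√1619994/694536 ≈ 7.0946 - 0.0018326*I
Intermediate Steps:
(-4927472 + √(W - 1*1273793))/(m - 4470340) = (-4927472 + √(-346201 - 1*1273793))/(3775804 - 4470340) = (-4927472 + √(-346201 - 1273793))/(-694536) = (-4927472 + √(-1619994))*(-1/694536) = (-4927472 + I*√1619994)*(-1/694536) = 615934/86817 - I*√1619994/694536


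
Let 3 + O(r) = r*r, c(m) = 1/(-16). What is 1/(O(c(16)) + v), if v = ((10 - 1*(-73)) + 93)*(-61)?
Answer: -256/2749183 ≈ -9.3119e-5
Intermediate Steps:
c(m) = -1/16
v = -10736 (v = ((10 + 73) + 93)*(-61) = (83 + 93)*(-61) = 176*(-61) = -10736)
O(r) = -3 + r² (O(r) = -3 + r*r = -3 + r²)
1/(O(c(16)) + v) = 1/((-3 + (-1/16)²) - 10736) = 1/((-3 + 1/256) - 10736) = 1/(-767/256 - 10736) = 1/(-2749183/256) = -256/2749183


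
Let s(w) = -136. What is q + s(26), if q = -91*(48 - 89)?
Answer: 3595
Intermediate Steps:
q = 3731 (q = -91*(-41) = 3731)
q + s(26) = 3731 - 136 = 3595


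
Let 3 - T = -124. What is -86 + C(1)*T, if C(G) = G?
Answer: 41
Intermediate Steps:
T = 127 (T = 3 - 1*(-124) = 3 + 124 = 127)
-86 + C(1)*T = -86 + 1*127 = -86 + 127 = 41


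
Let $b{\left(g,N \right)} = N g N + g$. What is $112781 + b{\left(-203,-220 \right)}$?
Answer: $-9712622$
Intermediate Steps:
$b{\left(g,N \right)} = g + g N^{2}$ ($b{\left(g,N \right)} = g N^{2} + g = g + g N^{2}$)
$112781 + b{\left(-203,-220 \right)} = 112781 - 203 \left(1 + \left(-220\right)^{2}\right) = 112781 - 203 \left(1 + 48400\right) = 112781 - 9825403 = -9712622$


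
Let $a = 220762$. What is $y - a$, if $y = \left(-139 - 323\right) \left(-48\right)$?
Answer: $-198586$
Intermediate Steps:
$y = 22176$ ($y = \left(-462\right) \left(-48\right) = 22176$)
$y - a = 22176 - 220762 = -198586$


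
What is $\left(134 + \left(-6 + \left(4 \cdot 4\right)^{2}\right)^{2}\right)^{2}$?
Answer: $3923017956$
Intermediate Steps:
$\left(134 + \left(-6 + \left(4 \cdot 4\right)^{2}\right)^{2}\right)^{2} = \left(134 + \left(-6 + 16^{2}\right)^{2}\right)^{2} = \left(134 + \left(-6 + 256\right)^{2}\right)^{2} = \left(134 + 250^{2}\right)^{2} = \left(134 + 62500\right)^{2} = 62634^{2} = 3923017956$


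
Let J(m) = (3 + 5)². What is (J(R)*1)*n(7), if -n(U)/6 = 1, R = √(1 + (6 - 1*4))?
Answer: -384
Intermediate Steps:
R = √3 (R = √(1 + (6 - 4)) = √(1 + 2) = √3 ≈ 1.7320)
n(U) = -6 (n(U) = -6*1 = -6)
J(m) = 64 (J(m) = 8² = 64)
(J(R)*1)*n(7) = (64*1)*(-6) = 64*(-6) = -384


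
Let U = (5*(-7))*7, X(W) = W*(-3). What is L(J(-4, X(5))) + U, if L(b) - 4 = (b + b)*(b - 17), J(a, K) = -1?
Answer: -205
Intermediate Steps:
X(W) = -3*W
U = -245 (U = -35*7 = -245)
L(b) = 4 + 2*b*(-17 + b) (L(b) = 4 + (b + b)*(b - 17) = 4 + (2*b)*(-17 + b) = 4 + 2*b*(-17 + b))
L(J(-4, X(5))) + U = (4 - 34*(-1) + 2*(-1)²) - 245 = (4 + 34 + 2*1) - 245 = (4 + 34 + 2) - 245 = 40 - 245 = -205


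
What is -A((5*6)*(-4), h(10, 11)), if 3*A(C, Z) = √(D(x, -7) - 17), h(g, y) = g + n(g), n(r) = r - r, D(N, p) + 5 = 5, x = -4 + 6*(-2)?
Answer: -I*√17/3 ≈ -1.3744*I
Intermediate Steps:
x = -16 (x = -4 - 12 = -16)
D(N, p) = 0 (D(N, p) = -5 + 5 = 0)
n(r) = 0
h(g, y) = g (h(g, y) = g + 0 = g)
A(C, Z) = I*√17/3 (A(C, Z) = √(0 - 17)/3 = √(-17)/3 = (I*√17)/3 = I*√17/3)
-A((5*6)*(-4), h(10, 11)) = -I*√17/3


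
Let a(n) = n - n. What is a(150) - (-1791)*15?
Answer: 26865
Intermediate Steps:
a(n) = 0
a(150) - (-1791)*15 = 0 - (-1791)*15 = 0 - 1*(-26865) = 0 + 26865 = 26865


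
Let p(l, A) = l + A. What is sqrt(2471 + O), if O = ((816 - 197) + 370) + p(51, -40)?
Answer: sqrt(3471) ≈ 58.915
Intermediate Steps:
p(l, A) = A + l
O = 1000 (O = ((816 - 197) + 370) + (-40 + 51) = (619 + 370) + 11 = 989 + 11 = 1000)
sqrt(2471 + O) = sqrt(2471 + 1000) = sqrt(3471)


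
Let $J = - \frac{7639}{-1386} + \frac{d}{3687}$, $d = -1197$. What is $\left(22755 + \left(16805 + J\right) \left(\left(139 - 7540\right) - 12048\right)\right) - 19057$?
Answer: $- \frac{61878176877739}{189266} \approx -3.2694 \cdot 10^{8}$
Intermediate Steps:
$J = \frac{8835317}{1703394}$ ($J = - \frac{7639}{-1386} - \frac{1197}{3687} = \left(-7639\right) \left(- \frac{1}{1386}\right) - \frac{399}{1229} = \frac{7639}{1386} - \frac{399}{1229} = \frac{8835317}{1703394} \approx 5.1869$)
$\left(22755 + \left(16805 + J\right) \left(\left(139 - 7540\right) - 12048\right)\right) - 19057 = \left(22755 + \left(16805 + \frac{8835317}{1703394}\right) \left(\left(139 - 7540\right) - 12048\right)\right) - 19057 = \left(22755 + \frac{28634371487 \left(\left(139 - 7540\right) - 12048\right)}{1703394}\right) - 19057 = \left(22755 + \frac{28634371487 \left(-7401 - 12048\right)}{1703394}\right) - 19057 = \left(22755 + \frac{28634371487}{1703394} \left(-19449\right)\right) - 19057 = \left(22755 - \frac{61878876783407}{189266}\right) - 19057 = - \frac{61874570035577}{189266} - 19057 = - \frac{61878176877739}{189266}$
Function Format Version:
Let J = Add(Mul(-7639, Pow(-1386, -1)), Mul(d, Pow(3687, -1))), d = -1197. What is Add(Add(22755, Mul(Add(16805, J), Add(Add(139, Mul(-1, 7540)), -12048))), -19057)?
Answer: Rational(-61878176877739, 189266) ≈ -3.2694e+8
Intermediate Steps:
J = Rational(8835317, 1703394) (J = Add(Mul(-7639, Pow(-1386, -1)), Mul(-1197, Pow(3687, -1))) = Add(Mul(-7639, Rational(-1, 1386)), Mul(-1197, Rational(1, 3687))) = Add(Rational(7639, 1386), Rational(-399, 1229)) = Rational(8835317, 1703394) ≈ 5.1869)
Add(Add(22755, Mul(Add(16805, J), Add(Add(139, Mul(-1, 7540)), -12048))), -19057) = Add(Add(22755, Mul(Add(16805, Rational(8835317, 1703394)), Add(Add(139, Mul(-1, 7540)), -12048))), -19057) = Add(Add(22755, Mul(Rational(28634371487, 1703394), Add(Add(139, -7540), -12048))), -19057) = Add(Add(22755, Mul(Rational(28634371487, 1703394), Add(-7401, -12048))), -19057) = Add(Add(22755, Mul(Rational(28634371487, 1703394), -19449)), -19057) = Add(Add(22755, Rational(-61878876783407, 189266)), -19057) = Add(Rational(-61874570035577, 189266), -19057) = Rational(-61878176877739, 189266)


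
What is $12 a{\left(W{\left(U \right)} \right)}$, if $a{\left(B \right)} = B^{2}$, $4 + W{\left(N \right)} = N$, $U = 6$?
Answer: $48$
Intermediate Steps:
$W{\left(N \right)} = -4 + N$
$12 a{\left(W{\left(U \right)} \right)} = 12 \left(-4 + 6\right)^{2} = 12 \cdot 2^{2} = 12 \cdot 4 = 48$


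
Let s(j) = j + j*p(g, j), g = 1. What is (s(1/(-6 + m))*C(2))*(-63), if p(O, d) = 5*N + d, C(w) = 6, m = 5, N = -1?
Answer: -1890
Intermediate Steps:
p(O, d) = -5 + d (p(O, d) = 5*(-1) + d = -5 + d)
s(j) = j + j*(-5 + j)
(s(1/(-6 + m))*C(2))*(-63) = (((-4 + 1/(-6 + 5))/(-6 + 5))*6)*(-63) = (((-4 + 1/(-1))/(-1))*6)*(-63) = (-(-4 - 1)*6)*(-63) = (-1*(-5)*6)*(-63) = (5*6)*(-63) = 30*(-63) = -1890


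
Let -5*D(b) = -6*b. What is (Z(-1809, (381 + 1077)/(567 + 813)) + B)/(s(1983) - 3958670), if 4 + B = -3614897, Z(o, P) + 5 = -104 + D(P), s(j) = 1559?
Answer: 2078630021/2275338825 ≈ 0.91355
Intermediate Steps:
D(b) = 6*b/5 (D(b) = -(-6)*b/5 = 6*b/5)
Z(o, P) = -109 + 6*P/5 (Z(o, P) = -5 + (-104 + 6*P/5) = -109 + 6*P/5)
B = -3614901 (B = -4 - 3614897 = -3614901)
(Z(-1809, (381 + 1077)/(567 + 813)) + B)/(s(1983) - 3958670) = ((-109 + 6*((381 + 1077)/(567 + 813))/5) - 3614901)/(1559 - 3958670) = ((-109 + 6*(1458/1380)/5) - 3614901)/(-3957111) = ((-109 + 6*(1458*(1/1380))/5) - 3614901)*(-1/3957111) = ((-109 + (6/5)*(243/230)) - 3614901)*(-1/3957111) = ((-109 + 729/575) - 3614901)*(-1/3957111) = (-61946/575 - 3614901)*(-1/3957111) = -2078630021/575*(-1/3957111) = 2078630021/2275338825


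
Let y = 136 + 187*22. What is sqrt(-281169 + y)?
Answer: I*sqrt(276919) ≈ 526.23*I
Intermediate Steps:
y = 4250 (y = 136 + 4114 = 4250)
sqrt(-281169 + y) = sqrt(-281169 + 4250) = sqrt(-276919) = I*sqrt(276919)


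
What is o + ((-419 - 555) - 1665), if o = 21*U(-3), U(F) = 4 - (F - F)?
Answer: -2555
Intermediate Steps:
U(F) = 4 (U(F) = 4 - 1*0 = 4 + 0 = 4)
o = 84 (o = 21*4 = 84)
o + ((-419 - 555) - 1665) = 84 + ((-419 - 555) - 1665) = 84 + (-974 - 1665) = 84 - 2639 = -2555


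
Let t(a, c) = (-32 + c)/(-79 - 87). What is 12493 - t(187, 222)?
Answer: 1037014/83 ≈ 12494.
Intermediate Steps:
t(a, c) = 16/83 - c/166 (t(a, c) = (-32 + c)/(-166) = (-32 + c)*(-1/166) = 16/83 - c/166)
12493 - t(187, 222) = 12493 - (16/83 - 1/166*222) = 12493 - (16/83 - 111/83) = 12493 - 1*(-95/83) = 12493 + 95/83 = 1037014/83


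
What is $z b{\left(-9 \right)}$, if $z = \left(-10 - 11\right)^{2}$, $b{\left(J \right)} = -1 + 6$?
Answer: $2205$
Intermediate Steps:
$b{\left(J \right)} = 5$
$z = 441$ ($z = \left(-21\right)^{2} = 441$)
$z b{\left(-9 \right)} = 441 \cdot 5 = 2205$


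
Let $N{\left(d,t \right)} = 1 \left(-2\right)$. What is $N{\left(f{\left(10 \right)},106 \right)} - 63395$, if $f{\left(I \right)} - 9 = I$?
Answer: $-63397$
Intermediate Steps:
$f{\left(I \right)} = 9 + I$
$N{\left(d,t \right)} = -2$
$N{\left(f{\left(10 \right)},106 \right)} - 63395 = -2 - 63395 = -63397$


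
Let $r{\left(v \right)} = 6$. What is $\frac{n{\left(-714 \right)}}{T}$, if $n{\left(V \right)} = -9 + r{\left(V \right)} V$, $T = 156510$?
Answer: $- \frac{477}{17390} \approx -0.02743$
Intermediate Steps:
$n{\left(V \right)} = -9 + 6 V$
$\frac{n{\left(-714 \right)}}{T} = \frac{-9 + 6 \left(-714\right)}{156510} = \left(-9 - 4284\right) \frac{1}{156510} = \left(-4293\right) \frac{1}{156510} = - \frac{477}{17390}$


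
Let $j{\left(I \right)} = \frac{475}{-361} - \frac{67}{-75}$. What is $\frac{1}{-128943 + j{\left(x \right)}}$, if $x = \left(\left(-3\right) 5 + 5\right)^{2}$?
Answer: $- \frac{1425}{183744377} \approx -7.7553 \cdot 10^{-6}$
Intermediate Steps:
$x = 100$ ($x = \left(-15 + 5\right)^{2} = \left(-10\right)^{2} = 100$)
$j{\left(I \right)} = - \frac{602}{1425}$ ($j{\left(I \right)} = 475 \left(- \frac{1}{361}\right) - - \frac{67}{75} = - \frac{25}{19} + \frac{67}{75} = - \frac{602}{1425}$)
$\frac{1}{-128943 + j{\left(x \right)}} = \frac{1}{-128943 - \frac{602}{1425}} = \frac{1}{- \frac{183744377}{1425}} = - \frac{1425}{183744377}$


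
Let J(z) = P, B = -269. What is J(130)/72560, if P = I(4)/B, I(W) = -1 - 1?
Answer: 1/9759320 ≈ 1.0247e-7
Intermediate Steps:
I(W) = -2
P = 2/269 (P = -2/(-269) = -2*(-1/269) = 2/269 ≈ 0.0074349)
J(z) = 2/269
J(130)/72560 = (2/269)/72560 = (2/269)*(1/72560) = 1/9759320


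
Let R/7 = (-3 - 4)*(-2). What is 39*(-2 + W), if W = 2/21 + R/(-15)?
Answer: -11518/35 ≈ -329.09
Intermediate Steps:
R = 98 (R = 7*((-3 - 4)*(-2)) = 7*(-7*(-2)) = 7*14 = 98)
W = -676/105 (W = 2/21 + 98/(-15) = 2*(1/21) + 98*(-1/15) = 2/21 - 98/15 = -676/105 ≈ -6.4381)
39*(-2 + W) = 39*(-2 - 676/105) = 39*(-886/105) = -11518/35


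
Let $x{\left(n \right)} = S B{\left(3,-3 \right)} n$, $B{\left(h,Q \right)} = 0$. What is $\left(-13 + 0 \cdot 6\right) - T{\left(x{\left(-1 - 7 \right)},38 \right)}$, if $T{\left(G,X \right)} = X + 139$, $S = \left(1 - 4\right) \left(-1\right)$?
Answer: $-190$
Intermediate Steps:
$S = 3$ ($S = \left(-3\right) \left(-1\right) = 3$)
$x{\left(n \right)} = 0$ ($x{\left(n \right)} = 3 \cdot 0 n = 0 n = 0$)
$T{\left(G,X \right)} = 139 + X$
$\left(-13 + 0 \cdot 6\right) - T{\left(x{\left(-1 - 7 \right)},38 \right)} = \left(-13 + 0 \cdot 6\right) - \left(139 + 38\right) = \left(-13 + 0\right) - 177 = -13 - 177 = -190$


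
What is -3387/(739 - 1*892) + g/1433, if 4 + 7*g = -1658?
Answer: 11240237/511581 ≈ 21.972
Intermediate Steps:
g = -1662/7 (g = -4/7 + (1/7)*(-1658) = -4/7 - 1658/7 = -1662/7 ≈ -237.43)
-3387/(739 - 1*892) + g/1433 = -3387/(739 - 1*892) - 1662/7/1433 = -3387/(739 - 892) - 1662/7*1/1433 = -3387/(-153) - 1662/10031 = -3387*(-1/153) - 1662/10031 = 1129/51 - 1662/10031 = 11240237/511581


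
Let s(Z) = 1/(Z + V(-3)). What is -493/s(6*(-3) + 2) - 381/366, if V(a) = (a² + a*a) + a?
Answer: 60019/122 ≈ 491.96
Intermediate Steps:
V(a) = a + 2*a² (V(a) = (a² + a²) + a = 2*a² + a = a + 2*a²)
s(Z) = 1/(15 + Z) (s(Z) = 1/(Z - 3*(1 + 2*(-3))) = 1/(Z - 3*(1 - 6)) = 1/(Z - 3*(-5)) = 1/(Z + 15) = 1/(15 + Z))
-493/s(6*(-3) + 2) - 381/366 = -(8381 - 8874) - 381/366 = -493/(1/(15 + (-18 + 2))) - 381*1/366 = -493/(1/(15 - 16)) - 127/122 = -493/(1/(-1)) - 127/122 = -493/(-1) - 127/122 = -493*(-1) - 127/122 = 493 - 127/122 = 60019/122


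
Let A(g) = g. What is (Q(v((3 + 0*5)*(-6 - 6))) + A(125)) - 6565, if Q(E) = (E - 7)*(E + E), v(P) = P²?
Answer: 3334648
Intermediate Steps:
Q(E) = 2*E*(-7 + E) (Q(E) = (-7 + E)*(2*E) = 2*E*(-7 + E))
(Q(v((3 + 0*5)*(-6 - 6))) + A(125)) - 6565 = (2*((3 + 0*5)*(-6 - 6))²*(-7 + ((3 + 0*5)*(-6 - 6))²) + 125) - 6565 = (2*((3 + 0)*(-12))²*(-7 + ((3 + 0)*(-12))²) + 125) - 6565 = (2*(3*(-12))²*(-7 + (3*(-12))²) + 125) - 6565 = (2*(-36)²*(-7 + (-36)²) + 125) - 6565 = (2*1296*(-7 + 1296) + 125) - 6565 = (2*1296*1289 + 125) - 6565 = (3341088 + 125) - 6565 = 3341213 - 6565 = 3334648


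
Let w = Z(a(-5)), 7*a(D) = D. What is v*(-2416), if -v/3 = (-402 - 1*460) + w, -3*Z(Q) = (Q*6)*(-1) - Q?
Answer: -6259856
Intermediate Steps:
a(D) = D/7
Z(Q) = 7*Q/3 (Z(Q) = -((Q*6)*(-1) - Q)/3 = -((6*Q)*(-1) - Q)/3 = -(-6*Q - Q)/3 = -(-7)*Q/3 = 7*Q/3)
w = -5/3 (w = 7*((⅐)*(-5))/3 = (7/3)*(-5/7) = -5/3 ≈ -1.6667)
v = 2591 (v = -3*((-402 - 1*460) - 5/3) = -3*((-402 - 460) - 5/3) = -3*(-862 - 5/3) = -3*(-2591/3) = 2591)
v*(-2416) = 2591*(-2416) = -6259856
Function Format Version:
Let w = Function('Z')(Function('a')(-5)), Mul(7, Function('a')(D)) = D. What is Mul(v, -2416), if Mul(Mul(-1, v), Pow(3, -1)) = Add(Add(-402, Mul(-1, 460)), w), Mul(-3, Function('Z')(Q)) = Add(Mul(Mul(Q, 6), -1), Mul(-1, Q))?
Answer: -6259856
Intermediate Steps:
Function('a')(D) = Mul(Rational(1, 7), D)
Function('Z')(Q) = Mul(Rational(7, 3), Q) (Function('Z')(Q) = Mul(Rational(-1, 3), Add(Mul(Mul(Q, 6), -1), Mul(-1, Q))) = Mul(Rational(-1, 3), Add(Mul(Mul(6, Q), -1), Mul(-1, Q))) = Mul(Rational(-1, 3), Add(Mul(-6, Q), Mul(-1, Q))) = Mul(Rational(-1, 3), Mul(-7, Q)) = Mul(Rational(7, 3), Q))
w = Rational(-5, 3) (w = Mul(Rational(7, 3), Mul(Rational(1, 7), -5)) = Mul(Rational(7, 3), Rational(-5, 7)) = Rational(-5, 3) ≈ -1.6667)
v = 2591 (v = Mul(-3, Add(Add(-402, Mul(-1, 460)), Rational(-5, 3))) = Mul(-3, Add(Add(-402, -460), Rational(-5, 3))) = Mul(-3, Add(-862, Rational(-5, 3))) = Mul(-3, Rational(-2591, 3)) = 2591)
Mul(v, -2416) = Mul(2591, -2416) = -6259856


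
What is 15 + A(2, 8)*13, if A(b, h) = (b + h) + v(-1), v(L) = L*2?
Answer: 119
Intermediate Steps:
v(L) = 2*L
A(b, h) = -2 + b + h (A(b, h) = (b + h) + 2*(-1) = (b + h) - 2 = -2 + b + h)
15 + A(2, 8)*13 = 15 + (-2 + 2 + 8)*13 = 15 + 8*13 = 15 + 104 = 119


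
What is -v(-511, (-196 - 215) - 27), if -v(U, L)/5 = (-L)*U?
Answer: -1119090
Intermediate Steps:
v(U, L) = 5*L*U (v(U, L) = -5*(-L)*U = -(-5)*L*U = 5*L*U)
-v(-511, (-196 - 215) - 27) = -5*((-196 - 215) - 27)*(-511) = -5*(-411 - 27)*(-511) = -5*(-438)*(-511) = -1*1119090 = -1119090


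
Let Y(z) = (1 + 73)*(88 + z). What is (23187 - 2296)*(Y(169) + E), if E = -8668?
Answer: 216221850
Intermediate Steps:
Y(z) = 6512 + 74*z (Y(z) = 74*(88 + z) = 6512 + 74*z)
(23187 - 2296)*(Y(169) + E) = (23187 - 2296)*((6512 + 74*169) - 8668) = 20891*((6512 + 12506) - 8668) = 20891*(19018 - 8668) = 20891*10350 = 216221850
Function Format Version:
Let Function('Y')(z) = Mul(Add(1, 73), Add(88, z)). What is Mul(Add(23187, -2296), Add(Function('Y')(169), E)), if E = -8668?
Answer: 216221850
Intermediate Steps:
Function('Y')(z) = Add(6512, Mul(74, z)) (Function('Y')(z) = Mul(74, Add(88, z)) = Add(6512, Mul(74, z)))
Mul(Add(23187, -2296), Add(Function('Y')(169), E)) = Mul(Add(23187, -2296), Add(Add(6512, Mul(74, 169)), -8668)) = Mul(20891, Add(Add(6512, 12506), -8668)) = Mul(20891, Add(19018, -8668)) = Mul(20891, 10350) = 216221850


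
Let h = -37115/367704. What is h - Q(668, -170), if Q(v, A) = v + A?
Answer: -183153707/367704 ≈ -498.10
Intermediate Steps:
Q(v, A) = A + v
h = -37115/367704 (h = -37115*1/367704 = -37115/367704 ≈ -0.10094)
h - Q(668, -170) = -37115/367704 - (-170 + 668) = -37115/367704 - 1*498 = -37115/367704 - 498 = -183153707/367704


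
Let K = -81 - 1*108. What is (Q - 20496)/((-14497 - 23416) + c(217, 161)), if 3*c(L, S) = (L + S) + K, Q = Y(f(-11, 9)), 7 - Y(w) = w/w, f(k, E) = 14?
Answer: 2049/3785 ≈ 0.54135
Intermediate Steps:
K = -189 (K = -81 - 108 = -189)
Y(w) = 6 (Y(w) = 7 - w/w = 7 - 1*1 = 7 - 1 = 6)
Q = 6
c(L, S) = -63 + L/3 + S/3 (c(L, S) = ((L + S) - 189)/3 = (-189 + L + S)/3 = -63 + L/3 + S/3)
(Q - 20496)/((-14497 - 23416) + c(217, 161)) = (6 - 20496)/((-14497 - 23416) + (-63 + (1/3)*217 + (1/3)*161)) = -20490/(-37913 + (-63 + 217/3 + 161/3)) = -20490/(-37913 + 63) = -20490/(-37850) = -20490*(-1/37850) = 2049/3785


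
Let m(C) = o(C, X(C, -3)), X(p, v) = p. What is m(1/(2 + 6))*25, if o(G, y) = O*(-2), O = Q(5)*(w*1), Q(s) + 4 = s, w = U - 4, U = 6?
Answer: -100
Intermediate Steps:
w = 2 (w = 6 - 4 = 2)
Q(s) = -4 + s
O = 2 (O = (-4 + 5)*(2*1) = 1*2 = 2)
o(G, y) = -4 (o(G, y) = 2*(-2) = -4)
m(C) = -4
m(1/(2 + 6))*25 = -4*25 = -100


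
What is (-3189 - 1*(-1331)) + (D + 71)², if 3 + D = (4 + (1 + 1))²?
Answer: 8958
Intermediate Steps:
D = 33 (D = -3 + (4 + (1 + 1))² = -3 + (4 + 2)² = -3 + 6² = -3 + 36 = 33)
(-3189 - 1*(-1331)) + (D + 71)² = (-3189 - 1*(-1331)) + (33 + 71)² = (-3189 + 1331) + 104² = -1858 + 10816 = 8958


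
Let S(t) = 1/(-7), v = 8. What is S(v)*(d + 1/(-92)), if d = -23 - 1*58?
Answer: 7453/644 ≈ 11.573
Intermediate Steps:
S(t) = -⅐
d = -81 (d = -23 - 58 = -81)
S(v)*(d + 1/(-92)) = -(-81 + 1/(-92))/7 = -(-81 - 1/92)/7 = -⅐*(-7453/92) = 7453/644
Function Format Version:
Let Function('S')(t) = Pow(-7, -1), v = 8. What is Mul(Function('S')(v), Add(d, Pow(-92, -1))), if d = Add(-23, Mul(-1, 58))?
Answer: Rational(7453, 644) ≈ 11.573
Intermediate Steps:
Function('S')(t) = Rational(-1, 7)
d = -81 (d = Add(-23, -58) = -81)
Mul(Function('S')(v), Add(d, Pow(-92, -1))) = Mul(Rational(-1, 7), Add(-81, Pow(-92, -1))) = Mul(Rational(-1, 7), Add(-81, Rational(-1, 92))) = Mul(Rational(-1, 7), Rational(-7453, 92)) = Rational(7453, 644)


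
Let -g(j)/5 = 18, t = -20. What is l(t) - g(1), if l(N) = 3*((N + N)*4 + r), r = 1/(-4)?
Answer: -1563/4 ≈ -390.75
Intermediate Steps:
g(j) = -90 (g(j) = -5*18 = -90)
r = -¼ ≈ -0.25000
l(N) = -¾ + 24*N (l(N) = 3*((N + N)*4 - ¼) = 3*((2*N)*4 - ¼) = 3*(8*N - ¼) = 3*(-¼ + 8*N) = -¾ + 24*N)
l(t) - g(1) = (-¾ + 24*(-20)) - 1*(-90) = (-¾ - 480) + 90 = -1923/4 + 90 = -1563/4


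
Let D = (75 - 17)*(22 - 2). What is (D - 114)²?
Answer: 1094116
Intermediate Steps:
D = 1160 (D = 58*20 = 1160)
(D - 114)² = (1160 - 114)² = 1046² = 1094116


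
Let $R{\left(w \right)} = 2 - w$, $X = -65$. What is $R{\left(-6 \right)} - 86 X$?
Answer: $5598$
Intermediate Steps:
$R{\left(-6 \right)} - 86 X = \left(2 - -6\right) - -5590 = \left(2 + 6\right) + 5590 = 8 + 5590 = 5598$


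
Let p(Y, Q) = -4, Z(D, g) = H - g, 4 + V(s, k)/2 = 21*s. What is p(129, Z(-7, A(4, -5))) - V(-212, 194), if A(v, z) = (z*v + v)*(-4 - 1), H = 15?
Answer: 8908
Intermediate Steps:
V(s, k) = -8 + 42*s (V(s, k) = -8 + 2*(21*s) = -8 + 42*s)
A(v, z) = -5*v - 5*v*z (A(v, z) = (v*z + v)*(-5) = (v + v*z)*(-5) = -5*v - 5*v*z)
Z(D, g) = 15 - g
p(129, Z(-7, A(4, -5))) - V(-212, 194) = -4 - (-8 + 42*(-212)) = -4 - (-8 - 8904) = -4 - 1*(-8912) = -4 + 8912 = 8908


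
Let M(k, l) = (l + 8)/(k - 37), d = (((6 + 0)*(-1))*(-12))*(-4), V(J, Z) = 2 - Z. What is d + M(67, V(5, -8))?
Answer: -1437/5 ≈ -287.40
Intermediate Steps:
d = -288 (d = ((6*(-1))*(-12))*(-4) = -6*(-12)*(-4) = 72*(-4) = -288)
M(k, l) = (8 + l)/(-37 + k)
d + M(67, V(5, -8)) = -288 + (8 + (2 - 1*(-8)))/(-37 + 67) = -288 + (8 + (2 + 8))/30 = -288 + (8 + 10)/30 = -288 + (1/30)*18 = -288 + 3/5 = -1437/5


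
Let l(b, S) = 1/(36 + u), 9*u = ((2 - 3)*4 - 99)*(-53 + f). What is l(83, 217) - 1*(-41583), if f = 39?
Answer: 73435587/1766 ≈ 41583.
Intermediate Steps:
u = 1442/9 (u = (((2 - 3)*4 - 99)*(-53 + 39))/9 = ((-1*4 - 99)*(-14))/9 = ((-4 - 99)*(-14))/9 = (-103*(-14))/9 = (1/9)*1442 = 1442/9 ≈ 160.22)
l(b, S) = 9/1766 (l(b, S) = 1/(36 + 1442/9) = 1/(1766/9) = 9/1766)
l(83, 217) - 1*(-41583) = 9/1766 - 1*(-41583) = 9/1766 + 41583 = 73435587/1766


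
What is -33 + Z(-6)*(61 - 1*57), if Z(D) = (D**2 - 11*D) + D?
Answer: 351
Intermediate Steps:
Z(D) = D**2 - 10*D
-33 + Z(-6)*(61 - 1*57) = -33 + (-6*(-10 - 6))*(61 - 1*57) = -33 + (-6*(-16))*(61 - 57) = -33 + 96*4 = -33 + 384 = 351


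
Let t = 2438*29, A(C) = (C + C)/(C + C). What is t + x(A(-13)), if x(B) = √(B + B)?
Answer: 70702 + √2 ≈ 70703.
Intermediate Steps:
A(C) = 1 (A(C) = (2*C)/((2*C)) = (2*C)*(1/(2*C)) = 1)
x(B) = √2*√B (x(B) = √(2*B) = √2*√B)
t = 70702
t + x(A(-13)) = 70702 + √2*√1 = 70702 + √2*1 = 70702 + √2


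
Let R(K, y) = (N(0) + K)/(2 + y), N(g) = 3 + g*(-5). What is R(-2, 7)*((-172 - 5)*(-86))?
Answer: 5074/3 ≈ 1691.3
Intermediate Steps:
N(g) = 3 - 5*g
R(K, y) = (3 + K)/(2 + y) (R(K, y) = ((3 - 5*0) + K)/(2 + y) = ((3 + 0) + K)/(2 + y) = (3 + K)/(2 + y))
R(-2, 7)*((-172 - 5)*(-86)) = ((3 - 2)/(2 + 7))*((-172 - 5)*(-86)) = (1/9)*(-177*(-86)) = ((⅑)*1)*15222 = (⅑)*15222 = 5074/3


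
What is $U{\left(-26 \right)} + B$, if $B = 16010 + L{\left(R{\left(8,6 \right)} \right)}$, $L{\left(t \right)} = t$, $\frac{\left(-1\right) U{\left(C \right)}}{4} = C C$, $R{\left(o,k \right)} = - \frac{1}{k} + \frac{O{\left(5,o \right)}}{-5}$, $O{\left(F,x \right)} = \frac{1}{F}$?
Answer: $\frac{1995869}{150} \approx 13306.0$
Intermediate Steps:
$R{\left(o,k \right)} = - \frac{1}{25} - \frac{1}{k}$ ($R{\left(o,k \right)} = - \frac{1}{k} + \frac{1}{5 \left(-5\right)} = - \frac{1}{k} + \frac{1}{5} \left(- \frac{1}{5}\right) = - \frac{1}{k} - \frac{1}{25} = - \frac{1}{25} - \frac{1}{k}$)
$U{\left(C \right)} = - 4 C^{2}$ ($U{\left(C \right)} = - 4 C C = - 4 C^{2}$)
$B = \frac{2401469}{150}$ ($B = 16010 + \frac{-25 - 6}{25 \cdot 6} = 16010 + \frac{1}{25} \cdot \frac{1}{6} \left(-25 - 6\right) = 16010 + \frac{1}{25} \cdot \frac{1}{6} \left(-31\right) = 16010 - \frac{31}{150} = \frac{2401469}{150} \approx 16010.0$)
$U{\left(-26 \right)} + B = - 4 \left(-26\right)^{2} + \frac{2401469}{150} = \left(-4\right) 676 + \frac{2401469}{150} = -2704 + \frac{2401469}{150} = \frac{1995869}{150}$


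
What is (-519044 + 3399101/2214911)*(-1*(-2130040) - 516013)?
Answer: -1855538485783943541/2214911 ≈ -8.3775e+11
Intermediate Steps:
(-519044 + 3399101/2214911)*(-1*(-2130040) - 516013) = (-519044 + 3399101*(1/2214911))*(2130040 - 516013) = (-519044 + 3399101/2214911)*1614027 = -1149632865983/2214911*1614027 = -1855538485783943541/2214911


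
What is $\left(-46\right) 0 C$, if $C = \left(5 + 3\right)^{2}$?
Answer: $0$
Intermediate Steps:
$C = 64$ ($C = 8^{2} = 64$)
$\left(-46\right) 0 C = \left(-46\right) 0 \cdot 64 = 0 \cdot 64 = 0$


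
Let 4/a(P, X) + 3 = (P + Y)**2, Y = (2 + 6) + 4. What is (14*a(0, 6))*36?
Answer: 672/47 ≈ 14.298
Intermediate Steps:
Y = 12 (Y = 8 + 4 = 12)
a(P, X) = 4/(-3 + (12 + P)**2) (a(P, X) = 4/(-3 + (P + 12)**2) = 4/(-3 + (12 + P)**2))
(14*a(0, 6))*36 = (14*(4/(-3 + (12 + 0)**2)))*36 = (14*(4/(-3 + 12**2)))*36 = (14*(4/(-3 + 144)))*36 = (14*(4/141))*36 = (56/141)*36 = 672/47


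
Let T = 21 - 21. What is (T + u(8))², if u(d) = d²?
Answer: 4096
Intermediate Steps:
T = 0
(T + u(8))² = (0 + 8²)² = (0 + 64)² = 64² = 4096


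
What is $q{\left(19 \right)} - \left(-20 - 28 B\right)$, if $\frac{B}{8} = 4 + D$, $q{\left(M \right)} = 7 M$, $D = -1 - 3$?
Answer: $153$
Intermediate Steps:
$D = -4$
$B = 0$ ($B = 8 \left(4 - 4\right) = 8 \cdot 0 = 0$)
$q{\left(19 \right)} - \left(-20 - 28 B\right) = 7 \cdot 19 - \left(-20 - 0\right) = 133 - \left(-20 + 0\right) = 133 - -20 = 133 + 20 = 153$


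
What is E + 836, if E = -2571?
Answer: -1735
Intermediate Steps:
E + 836 = -2571 + 836 = -1735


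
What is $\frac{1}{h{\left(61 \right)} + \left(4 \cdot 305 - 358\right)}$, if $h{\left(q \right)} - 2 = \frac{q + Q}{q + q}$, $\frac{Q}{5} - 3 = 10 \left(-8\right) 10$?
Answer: $\frac{61}{50742} \approx 0.0012022$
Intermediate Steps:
$Q = -3985$ ($Q = 15 + 5 \cdot 10 \left(-8\right) 10 = 15 + 5 \left(\left(-80\right) 10\right) = 15 + 5 \left(-800\right) = 15 - 4000 = -3985$)
$h{\left(q \right)} = 2 + \frac{-3985 + q}{2 q}$ ($h{\left(q \right)} = 2 + \frac{q - 3985}{q + q} = 2 + \frac{-3985 + q}{2 q}$)
$\frac{1}{h{\left(61 \right)} + \left(4 \cdot 305 - 358\right)} = \frac{1}{\frac{5 \left(-797 + 61\right)}{2 \cdot 61} + \left(4 \cdot 305 - 358\right)} = \frac{1}{\frac{5}{2} \cdot \frac{1}{61} \left(-736\right) + \left(1220 - 358\right)} = \frac{1}{- \frac{1840}{61} + 862} = \frac{1}{\frac{50742}{61}} = \frac{61}{50742}$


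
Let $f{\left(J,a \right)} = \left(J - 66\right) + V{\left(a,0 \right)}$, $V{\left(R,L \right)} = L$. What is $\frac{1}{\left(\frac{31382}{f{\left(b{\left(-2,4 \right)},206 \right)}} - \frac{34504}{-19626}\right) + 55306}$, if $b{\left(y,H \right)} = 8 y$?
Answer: $\frac{402333}{22098160447} \approx 1.8207 \cdot 10^{-5}$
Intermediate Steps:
$f{\left(J,a \right)} = -66 + J$ ($f{\left(J,a \right)} = \left(J - 66\right) + 0 = \left(-66 + J\right) + 0 = -66 + J$)
$\frac{1}{\left(\frac{31382}{f{\left(b{\left(-2,4 \right)},206 \right)}} - \frac{34504}{-19626}\right) + 55306} = \frac{1}{\left(\frac{31382}{-66 + 8 \left(-2\right)} - \frac{34504}{-19626}\right) + 55306} = \frac{1}{\left(\frac{31382}{-66 - 16} - - \frac{17252}{9813}\right) + 55306} = \frac{1}{\left(\frac{31382}{-82} + \frac{17252}{9813}\right) + 55306} = \frac{1}{\left(31382 \left(- \frac{1}{82}\right) + \frac{17252}{9813}\right) + 55306} = \frac{1}{\left(- \frac{15691}{41} + \frac{17252}{9813}\right) + 55306} = \frac{1}{- \frac{153268451}{402333} + 55306} = \frac{1}{\frac{22098160447}{402333}} = \frac{402333}{22098160447}$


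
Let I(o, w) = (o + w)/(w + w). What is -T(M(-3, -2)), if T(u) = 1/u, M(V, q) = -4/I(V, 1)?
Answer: -1/4 ≈ -0.25000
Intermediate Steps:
I(o, w) = (o + w)/(2*w) (I(o, w) = (o + w)/((2*w)) = (o + w)*(1/(2*w)) = (o + w)/(2*w))
M(V, q) = -4/(1/2 + V/2) (M(V, q) = -4*2/(V + 1) = -4*2/(1 + V) = -4/(1/2 + V/2))
-T(M(-3, -2)) = -1/((-8/(1 - 3))) = -1/((-8/(-2))) = -1/((-8*(-1/2))) = -1/4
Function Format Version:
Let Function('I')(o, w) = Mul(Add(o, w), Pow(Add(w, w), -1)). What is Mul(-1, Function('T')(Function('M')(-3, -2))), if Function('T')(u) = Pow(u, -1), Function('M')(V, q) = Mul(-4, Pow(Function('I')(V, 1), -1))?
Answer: Rational(-1, 4) ≈ -0.25000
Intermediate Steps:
Function('I')(o, w) = Mul(Rational(1, 2), Pow(w, -1), Add(o, w)) (Function('I')(o, w) = Mul(Add(o, w), Pow(Mul(2, w), -1)) = Mul(Add(o, w), Mul(Rational(1, 2), Pow(w, -1))) = Mul(Rational(1, 2), Pow(w, -1), Add(o, w)))
Function('M')(V, q) = Mul(-4, Pow(Add(Rational(1, 2), Mul(Rational(1, 2), V)), -1)) (Function('M')(V, q) = Mul(-4, Pow(Mul(Rational(1, 2), Pow(1, -1), Add(V, 1)), -1)) = Mul(-4, Pow(Mul(Rational(1, 2), 1, Add(1, V)), -1)) = Mul(-4, Pow(Add(Rational(1, 2), Mul(Rational(1, 2), V)), -1)))
Mul(-1, Function('T')(Function('M')(-3, -2))) = Mul(-1, Pow(Mul(-8, Pow(Add(1, -3), -1)), -1)) = Mul(-1, Pow(Mul(-8, Pow(-2, -1)), -1)) = Mul(-1, Pow(Mul(-8, Rational(-1, 2)), -1)) = Mul(-1, Pow(4, -1)) = Mul(-1, Rational(1, 4)) = Rational(-1, 4)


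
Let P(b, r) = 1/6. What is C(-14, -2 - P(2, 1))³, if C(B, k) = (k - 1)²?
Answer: 47045881/46656 ≈ 1008.4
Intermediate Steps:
P(b, r) = ⅙ (P(b, r) = 1*(⅙) = ⅙)
C(B, k) = (-1 + k)²
C(-14, -2 - P(2, 1))³ = ((-1 + (-2 - 1*⅙))²)³ = ((-1 + (-2 - ⅙))²)³ = ((-1 - 13/6)²)³ = ((-19/6)²)³ = (361/36)³ = 47045881/46656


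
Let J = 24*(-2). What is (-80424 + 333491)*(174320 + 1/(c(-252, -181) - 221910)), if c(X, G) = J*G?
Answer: 9406211650422613/213222 ≈ 4.4115e+10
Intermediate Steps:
J = -48
c(X, G) = -48*G
(-80424 + 333491)*(174320 + 1/(c(-252, -181) - 221910)) = (-80424 + 333491)*(174320 + 1/(-48*(-181) - 221910)) = 253067*(174320 + 1/(8688 - 221910)) = 253067*(174320 + 1/(-213222)) = 253067*(174320 - 1/213222) = 253067*(37168859039/213222) = 9406211650422613/213222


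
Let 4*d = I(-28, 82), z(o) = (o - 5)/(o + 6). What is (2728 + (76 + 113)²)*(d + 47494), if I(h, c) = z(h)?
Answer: 14608889795/8 ≈ 1.8261e+9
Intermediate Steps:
z(o) = (-5 + o)/(6 + o)
I(h, c) = (-5 + h)/(6 + h)
d = 3/8 (d = ((-5 - 28)/(6 - 28))/4 = (-33/(-22))/4 = (-1/22*(-33))/4 = (¼)*(3/2) = 3/8 ≈ 0.37500)
(2728 + (76 + 113)²)*(d + 47494) = (2728 + (76 + 113)²)*(3/8 + 47494) = (2728 + 189²)*(379955/8) = (2728 + 35721)*(379955/8) = 38449*(379955/8) = 14608889795/8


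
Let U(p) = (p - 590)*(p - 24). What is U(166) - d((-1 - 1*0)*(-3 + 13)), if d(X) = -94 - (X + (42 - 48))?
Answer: -60130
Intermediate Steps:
U(p) = (-590 + p)*(-24 + p)
d(X) = -88 - X (d(X) = -94 - (X - 6) = -94 - (-6 + X) = -94 + (6 - X) = -88 - X)
U(166) - d((-1 - 1*0)*(-3 + 13)) = (14160 + 166² - 614*166) - (-88 - (-1 - 1*0)*(-3 + 13)) = (14160 + 27556 - 101924) - (-88 - (-1 + 0)*10) = -60208 - (-88 - (-1)*10) = -60208 - (-88 - 1*(-10)) = -60208 - (-88 + 10) = -60208 - 1*(-78) = -60208 + 78 = -60130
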